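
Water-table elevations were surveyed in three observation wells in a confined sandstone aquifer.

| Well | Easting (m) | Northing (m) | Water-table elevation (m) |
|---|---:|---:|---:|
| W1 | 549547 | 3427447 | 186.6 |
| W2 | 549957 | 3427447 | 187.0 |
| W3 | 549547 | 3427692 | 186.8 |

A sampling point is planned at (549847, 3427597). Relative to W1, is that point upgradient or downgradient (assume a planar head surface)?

upgradient

∂h/∂x = (187.0 − 186.6) / (549957 − 549547) = +0.0009756
∂h/∂y = (186.8 − 186.6) / (3427692 − 3427447) = +0.0008163
Head at (549847, 3427597) = 186.6 + (+0.0009756)·(300) + (+0.0008163)·(150) = 187.02 m.
That is higher than the 186.6 m at W1, so the point is upgradient.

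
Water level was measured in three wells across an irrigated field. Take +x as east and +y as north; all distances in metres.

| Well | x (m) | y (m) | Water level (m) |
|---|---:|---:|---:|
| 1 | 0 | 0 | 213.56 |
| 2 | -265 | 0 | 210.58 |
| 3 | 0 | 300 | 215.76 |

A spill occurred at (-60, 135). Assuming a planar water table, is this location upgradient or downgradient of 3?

∂h/∂x = (210.58 − 213.56) / (-265 − 0) = +0.01125
∂h/∂y = (215.76 − 213.56) / (300 − 0) = +0.007333
Head at (-60, 135) = 213.56 + (+0.01125)·(-60) + (+0.007333)·(135) = 213.88 m.
That is lower than the 215.76 m at 3, so the point is downgradient.

downgradient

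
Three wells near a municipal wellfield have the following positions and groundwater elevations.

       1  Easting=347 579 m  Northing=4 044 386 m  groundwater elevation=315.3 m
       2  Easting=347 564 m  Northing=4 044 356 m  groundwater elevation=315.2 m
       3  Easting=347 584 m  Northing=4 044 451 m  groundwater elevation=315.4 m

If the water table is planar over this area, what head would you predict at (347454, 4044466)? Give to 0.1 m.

314.9 m

Differences from 1: to 2 (Δx, Δy, Δh) = (-15, -30, -0.1); to 3 = (5, 65, +0.1).
Solve a·Δx + b·Δy = Δh: det = (-15)·65 − 5·(-30) = -825.
∂h/∂x = [(-0.1)·65 − (+0.1)·(-30)] / -825 = +0.004242
∂h/∂y = [(-15)·(+0.1) − 5·(-0.1)] / -825 = +0.001212
h(347454, 4044466) = 315.3 + (+0.004242)·(-125) + (+0.001212)·(80) = 315.3 -0.530 +0.097 = 314.867 m.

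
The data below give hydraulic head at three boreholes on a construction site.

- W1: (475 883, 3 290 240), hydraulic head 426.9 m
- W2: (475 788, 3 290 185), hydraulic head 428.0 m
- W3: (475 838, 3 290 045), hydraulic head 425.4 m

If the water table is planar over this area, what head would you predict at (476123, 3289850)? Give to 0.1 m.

Differences from W1: to W2 (Δx, Δy, Δh) = (-95, -55, +1.1); to W3 = (-45, -195, -1.5).
Solve a·Δx + b·Δy = Δh: det = (-95)·(-195) − (-45)·(-55) = 16050.
∂h/∂x = [(+1.1)·(-195) − (-1.5)·(-55)] / 16050 = -0.01850
∂h/∂y = [(-95)·(-1.5) − (-45)·(+1.1)] / 16050 = +0.01196
h(476123, 3289850) = 426.9 + (-0.01850)·(240) + (+0.01196)·(-390) = 426.9 -4.441 -4.665 = 417.793 m.

417.8 m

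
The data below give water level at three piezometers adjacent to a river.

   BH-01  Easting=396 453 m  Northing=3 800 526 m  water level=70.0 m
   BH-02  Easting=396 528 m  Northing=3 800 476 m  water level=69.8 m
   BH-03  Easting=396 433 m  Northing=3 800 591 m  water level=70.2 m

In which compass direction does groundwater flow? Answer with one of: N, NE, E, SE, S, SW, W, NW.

S

Three-point gradient (reference BH-01): Δ to BH-02 = (75, -50, -0.2), Δ to BH-03 = (-20, 65, +0.2).
∂h/∂x = -0.0007742, ∂h/∂y = +0.002839 (det = 3875).
Flow = −∇h = (+0.0007742 east, -0.002839 north), which points south.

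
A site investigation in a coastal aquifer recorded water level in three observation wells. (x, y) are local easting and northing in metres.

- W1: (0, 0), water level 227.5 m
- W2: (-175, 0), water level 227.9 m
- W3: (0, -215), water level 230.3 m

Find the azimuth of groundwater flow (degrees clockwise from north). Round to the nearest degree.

010°

∂h/∂x = (227.9 − 227.5) / (-175 − 0) = -0.002286
∂h/∂y = (230.3 − 227.5) / (-215 − 0) = -0.01302
Flow direction (−∇h) has components (+0.002286 E, +0.01302 N).
Azimuth = atan2(E, N) = atan2(+0.002286, +0.01302) = 10.0° ≈ 010°.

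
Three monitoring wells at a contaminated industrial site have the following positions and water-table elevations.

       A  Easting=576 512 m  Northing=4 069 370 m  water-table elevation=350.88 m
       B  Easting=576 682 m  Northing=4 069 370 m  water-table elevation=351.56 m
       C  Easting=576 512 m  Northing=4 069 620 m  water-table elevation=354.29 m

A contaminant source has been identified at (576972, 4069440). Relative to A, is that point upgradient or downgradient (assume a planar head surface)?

upgradient

∂h/∂x = (351.56 − 350.88) / (576682 − 576512) = +0.004000
∂h/∂y = (354.29 − 350.88) / (4069620 − 4069370) = +0.01364
Head at (576972, 4069440) = 350.88 + (+0.004000)·(460) + (+0.01364)·(70) = 353.67 m.
That is higher than the 350.88 m at A, so the point is upgradient.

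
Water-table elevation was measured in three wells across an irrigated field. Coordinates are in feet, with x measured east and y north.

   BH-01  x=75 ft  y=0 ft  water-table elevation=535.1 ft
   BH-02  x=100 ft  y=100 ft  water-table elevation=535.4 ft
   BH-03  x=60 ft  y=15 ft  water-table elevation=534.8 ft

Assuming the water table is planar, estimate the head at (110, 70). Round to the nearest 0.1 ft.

535.6 ft

Taking BH-01 as reference: BH-02−BH-01 = (25, 100, +0.3); BH-03−BH-01 = (-15, 15, -0.3).
Solve a·Δx + b·Δy = Δh: det = 25·15 − (-15)·100 = 1875.
∂h/∂x = [(+0.3)·15 − (-0.3)·100] / 1875 = +0.01840
∂h/∂y = [25·(-0.3) − (-15)·(+0.3)] / 1875 = -0.001600
h(110, 70) = 535.1 + (+0.01840)·(35) + (-0.001600)·(70) = 535.1 +0.644 -0.112 = 535.632 ft.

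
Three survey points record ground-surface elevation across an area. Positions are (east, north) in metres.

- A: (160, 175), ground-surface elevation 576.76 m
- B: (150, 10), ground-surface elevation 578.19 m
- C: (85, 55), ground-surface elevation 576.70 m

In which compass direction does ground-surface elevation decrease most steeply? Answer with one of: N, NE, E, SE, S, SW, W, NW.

Differences from A: to B (Δx, Δy, Δh) = (-10, -165, +1.43); to C = (-75, -120, -0.06).
Solve a·Δx + b·Δy = Δz: det = (-10)·(-120) − (-75)·(-165) = -11175.
∂z/∂x = [(+1.43)·(-120) − (-0.06)·(-165)] / -11175 = +0.01624
∂z/∂y = [(-10)·(-0.06) − (-75)·(+1.43)] / -11175 = -0.009651
Steepest decrease is along −∇f = (-0.01624 E, +0.009651 N) → northwest.

NW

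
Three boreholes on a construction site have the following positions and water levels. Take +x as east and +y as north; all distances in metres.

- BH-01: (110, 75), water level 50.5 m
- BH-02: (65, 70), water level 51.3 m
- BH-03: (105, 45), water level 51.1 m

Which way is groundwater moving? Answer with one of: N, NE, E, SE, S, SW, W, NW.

Differences from BH-01: to BH-02 (Δx, Δy, Δh) = (-45, -5, +0.8); to BH-03 = (-5, -30, +0.6).
Solve a·Δx + b·Δy = Δh: det = (-45)·(-30) − (-5)·(-5) = 1325.
∂h/∂x = [(+0.8)·(-30) − (+0.6)·(-5)] / 1325 = -0.01585
∂h/∂y = [(-45)·(+0.6) − (-5)·(+0.8)] / 1325 = -0.01736
Flow = −∇h = (+0.01585 east, +0.01736 north), which points northeast.

NE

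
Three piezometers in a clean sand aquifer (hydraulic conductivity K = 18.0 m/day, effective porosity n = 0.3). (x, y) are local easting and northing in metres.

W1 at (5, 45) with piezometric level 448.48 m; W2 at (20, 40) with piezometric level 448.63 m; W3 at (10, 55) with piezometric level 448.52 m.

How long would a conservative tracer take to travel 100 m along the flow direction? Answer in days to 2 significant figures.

170 days

Taking W1 as reference: W2−W1 = (15, -5, +0.15); W3−W1 = (5, 10, +0.04).
Determinant of the coordinate differences = 15·10 − 5·(-5) = 175.
∂h/∂x = [(+0.15)·10 − (+0.04)·(-5)] / 175 = +0.009714
∂h/∂y = [15·(+0.04) − 5·(+0.15)] / 175 = -0.0008571
|∇h| = √(0.009714² + -0.0008571²) = 0.009752
Seepage velocity v = K·i/n = 18.0 × 0.009752 / 0.3 = 0.5851 m/day.
t = 100 / 0.5851 = 170.9 days.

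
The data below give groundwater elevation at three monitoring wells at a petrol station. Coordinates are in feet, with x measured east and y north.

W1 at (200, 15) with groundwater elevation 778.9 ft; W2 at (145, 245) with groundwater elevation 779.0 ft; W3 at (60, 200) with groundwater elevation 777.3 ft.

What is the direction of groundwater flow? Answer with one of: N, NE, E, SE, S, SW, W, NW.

Three-point gradient (reference W1): Δ to W2 = (-55, 230, +0.1), Δ to W3 = (-140, 185, -1.6).
∂h/∂x = +0.01755, ∂h/∂y = +0.004631 (det = 22025).
Flow = −∇h = (-0.01755 east, -0.004631 north), which points west.

W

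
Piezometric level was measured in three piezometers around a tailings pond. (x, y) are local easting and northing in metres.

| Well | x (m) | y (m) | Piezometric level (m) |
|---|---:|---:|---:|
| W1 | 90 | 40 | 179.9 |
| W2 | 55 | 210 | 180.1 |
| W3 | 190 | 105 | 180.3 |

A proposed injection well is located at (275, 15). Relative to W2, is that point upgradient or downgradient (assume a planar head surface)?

Differences from W1: to W2 (Δx, Δy, Δh) = (-35, 170, +0.2); to W3 = (100, 65, +0.4).
Solve a·Δx + b·Δy = Δh: det = (-35)·65 − 100·170 = -19275.
∂h/∂x = [(+0.2)·65 − (+0.4)·170] / -19275 = +0.002853
∂h/∂y = [(-35)·(+0.4) − 100·(+0.2)] / -19275 = +0.001764
Head at (275, 15) = 179.9 + (+0.002853)·(185) + (+0.001764)·(-25) = 180.38 m.
That is higher than the 180.1 m at W2, so the point is upgradient.

upgradient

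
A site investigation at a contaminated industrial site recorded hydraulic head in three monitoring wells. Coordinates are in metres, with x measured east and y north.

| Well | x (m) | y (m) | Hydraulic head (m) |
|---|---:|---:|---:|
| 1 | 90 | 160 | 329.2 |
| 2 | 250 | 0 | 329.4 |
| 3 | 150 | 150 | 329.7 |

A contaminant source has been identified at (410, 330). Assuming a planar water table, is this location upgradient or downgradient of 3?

Differences from 1: to 2 (Δx, Δy, Δh) = (160, -160, +0.2); to 3 = (60, -10, +0.5).
Solve a·Δx + b·Δy = Δh: det = 160·(-10) − 60·(-160) = 8000.
∂h/∂x = [(+0.2)·(-10) − (+0.5)·(-160)] / 8000 = +0.009750
∂h/∂y = [160·(+0.5) − 60·(+0.2)] / 8000 = +0.008500
Head at (410, 330) = 329.2 + (+0.009750)·(320) + (+0.008500)·(170) = 333.76 m.
That is higher than the 329.7 m at 3, so the point is upgradient.

upgradient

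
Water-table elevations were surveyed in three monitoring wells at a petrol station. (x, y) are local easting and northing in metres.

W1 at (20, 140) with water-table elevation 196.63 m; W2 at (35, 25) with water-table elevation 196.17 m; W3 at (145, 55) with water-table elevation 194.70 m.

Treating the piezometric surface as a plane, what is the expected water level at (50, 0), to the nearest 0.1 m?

195.9 m

Differences from W1: to W2 (Δx, Δy, Δh) = (15, -115, -0.46); to W3 = (125, -85, -1.93).
Determinant of the coordinate differences = 15·(-85) − 125·(-115) = 13100.
∂h/∂x = [(-0.46)·(-85) − (-1.93)·(-115)] / 13100 = -0.01396
∂h/∂y = [15·(-1.93) − 125·(-0.46)] / 13100 = +0.002179
h(50, 0) = 196.63 + (-0.01396)·(30) + (+0.002179)·(-140) = 196.63 -0.419 -0.305 = 195.906 m.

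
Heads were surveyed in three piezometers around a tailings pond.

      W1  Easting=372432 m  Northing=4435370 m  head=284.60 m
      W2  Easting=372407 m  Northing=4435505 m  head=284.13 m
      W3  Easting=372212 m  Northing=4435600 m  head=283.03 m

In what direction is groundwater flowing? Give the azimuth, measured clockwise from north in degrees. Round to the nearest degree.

302°

Differences from W1: to W2 (Δx, Δy, Δh) = (-25, 135, -0.47); to W3 = (-220, 230, -1.57).
Solve a·Δx + b·Δy = Δh: det = (-25)·230 − (-220)·135 = 23950.
∂h/∂x = [(-0.47)·230 − (-1.57)·135] / 23950 = +0.004336
∂h/∂y = [(-25)·(-1.57) − (-220)·(-0.47)] / 23950 = -0.002678
Flow direction (−∇h) has components (-0.004336 E, +0.002678 N).
Azimuth = atan2(E, N) = atan2(-0.004336, +0.002678) = 301.7° ≈ 302°.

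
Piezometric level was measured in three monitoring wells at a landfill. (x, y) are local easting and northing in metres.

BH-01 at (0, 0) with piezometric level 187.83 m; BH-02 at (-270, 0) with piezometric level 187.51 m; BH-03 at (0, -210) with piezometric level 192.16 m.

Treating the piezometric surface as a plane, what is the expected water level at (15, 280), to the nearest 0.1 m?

182.1 m

∂h/∂x = (187.51 − 187.83) / (-270 − 0) = +0.001185
∂h/∂y = (192.16 − 187.83) / (-210 − 0) = -0.02062
h(15, 280) = 187.83 + (+0.001185)·(15) + (-0.02062)·(280) = 187.83 +0.018 -5.773 = 182.074 m.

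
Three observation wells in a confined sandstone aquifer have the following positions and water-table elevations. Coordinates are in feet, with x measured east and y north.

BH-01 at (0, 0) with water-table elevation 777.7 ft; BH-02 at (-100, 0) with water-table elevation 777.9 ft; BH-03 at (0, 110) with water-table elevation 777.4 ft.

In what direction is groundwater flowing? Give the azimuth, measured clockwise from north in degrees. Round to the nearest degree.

∂h/∂x = (777.9 − 777.7) / (-100 − 0) = -0.002000
∂h/∂y = (777.4 − 777.7) / (110 − 0) = -0.002727
Flow direction (−∇h) has components (+0.002000 E, +0.002727 N).
Azimuth = atan2(E, N) = atan2(+0.002000, +0.002727) = 36.3° ≈ 036°.

036°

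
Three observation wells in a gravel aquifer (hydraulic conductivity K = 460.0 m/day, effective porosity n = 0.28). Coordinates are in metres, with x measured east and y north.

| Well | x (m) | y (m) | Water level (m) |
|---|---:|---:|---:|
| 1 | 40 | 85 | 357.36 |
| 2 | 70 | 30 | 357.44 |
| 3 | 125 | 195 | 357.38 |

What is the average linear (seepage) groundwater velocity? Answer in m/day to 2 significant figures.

Three-point gradient (reference 1): Δ to 2 = (30, -55, +0.08), Δ to 3 = (85, 110, +0.02).
∂h/∂x = +0.001241, ∂h/∂y = -0.0007774 (det = 7975).
|∇h| = √(0.001241² + -0.0007774²) = 0.001464
Seepage velocity v = K·i/n = 460.0 × 0.001464 / 0.28 = 2.405 m/day.

2.4 m/day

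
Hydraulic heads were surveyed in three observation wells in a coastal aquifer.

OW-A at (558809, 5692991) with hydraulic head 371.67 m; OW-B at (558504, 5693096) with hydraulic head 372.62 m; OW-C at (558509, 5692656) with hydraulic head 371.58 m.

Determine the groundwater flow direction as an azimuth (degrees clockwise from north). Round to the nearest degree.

135°

Three-point gradient (reference OW-A): Δ to OW-B = (-305, 105, +0.95), Δ to OW-C = (-300, -335, -0.09).
∂h/∂x = -0.002310, ∂h/∂y = +0.002337 (det = 133675).
Flow direction (−∇h) has components (+0.002310 E, -0.002337 N).
Azimuth = atan2(E, N) = atan2(+0.002310, -0.002337) = 135.3° ≈ 135°.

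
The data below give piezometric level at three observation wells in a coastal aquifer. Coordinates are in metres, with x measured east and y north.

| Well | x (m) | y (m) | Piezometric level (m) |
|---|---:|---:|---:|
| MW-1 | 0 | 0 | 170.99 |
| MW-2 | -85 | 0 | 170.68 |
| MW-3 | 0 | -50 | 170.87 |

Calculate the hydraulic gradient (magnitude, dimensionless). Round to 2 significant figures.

0.0044

∂h/∂x = (170.68 − 170.99) / (-85 − 0) = +0.003647
∂h/∂y = (170.87 − 170.99) / (-50 − 0) = +0.002400
|∇h| = √(0.003647² + 0.002400²) = 0.004366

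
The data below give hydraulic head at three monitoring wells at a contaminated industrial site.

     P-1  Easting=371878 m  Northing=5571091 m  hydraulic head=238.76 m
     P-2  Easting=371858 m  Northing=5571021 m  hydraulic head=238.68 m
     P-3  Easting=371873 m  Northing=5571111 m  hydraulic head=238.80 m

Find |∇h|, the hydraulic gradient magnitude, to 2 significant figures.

Differences from P-1: to P-2 (Δx, Δy, Δh) = (-20, -70, -0.08); to P-3 = (-5, 20, +0.04).
Solve a·Δx + b·Δy = Δh: det = (-20)·20 − (-5)·(-70) = -750.
∂h/∂x = [(-0.08)·20 − (+0.04)·(-70)] / -750 = -0.001600
∂h/∂y = [(-20)·(+0.04) − (-5)·(-0.08)] / -750 = +0.001600
|∇h| = √(-0.001600² + 0.001600²) = 0.002263

0.0023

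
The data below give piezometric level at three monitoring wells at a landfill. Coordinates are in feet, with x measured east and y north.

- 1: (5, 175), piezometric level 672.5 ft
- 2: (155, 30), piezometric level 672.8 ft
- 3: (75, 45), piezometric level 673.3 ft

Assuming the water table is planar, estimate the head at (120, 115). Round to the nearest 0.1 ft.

Differences from 1: to 2 (Δx, Δy, Δh) = (150, -145, +0.3); to 3 = (70, -130, +0.8).
Solve a·Δx + b·Δy = Δh: det = 150·(-130) − 70·(-145) = -9350.
∂h/∂x = [(+0.3)·(-130) − (+0.8)·(-145)] / -9350 = -0.008235
∂h/∂y = [150·(+0.8) − 70·(+0.3)] / -9350 = -0.01059
h(120, 115) = 672.5 + (-0.008235)·(115) + (-0.01059)·(-60) = 672.5 -0.947 +0.635 = 672.188 ft.

672.2 ft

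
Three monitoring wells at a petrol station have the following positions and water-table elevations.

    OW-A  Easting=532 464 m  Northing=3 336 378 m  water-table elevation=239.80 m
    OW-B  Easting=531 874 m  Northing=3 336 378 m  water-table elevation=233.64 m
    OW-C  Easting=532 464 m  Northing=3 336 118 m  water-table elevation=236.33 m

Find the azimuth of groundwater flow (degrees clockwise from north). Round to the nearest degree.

∂h/∂x = (233.64 − 239.80) / (531874 − 532464) = +0.01044
∂h/∂y = (236.33 − 239.80) / (3336118 − 3336378) = +0.01335
Flow direction (−∇h) has components (-0.01044 E, -0.01335 N).
Azimuth = atan2(E, N) = atan2(-0.01044, -0.01335) = 218.0° ≈ 218°.

218°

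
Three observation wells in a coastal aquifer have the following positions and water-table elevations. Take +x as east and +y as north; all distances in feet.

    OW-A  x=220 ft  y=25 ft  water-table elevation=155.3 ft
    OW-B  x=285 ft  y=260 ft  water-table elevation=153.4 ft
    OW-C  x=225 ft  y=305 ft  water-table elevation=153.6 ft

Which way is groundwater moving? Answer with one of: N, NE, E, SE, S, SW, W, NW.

NE

With h = a·x + b·y + c and OW-A as origin, the differences give:
  65·a + 235·b = -1.9
  5·a + 280·b = -1.7
Eliminate b (×280 and ×235, subtract): 17025·a = -132.50 → a = ∂h/∂x = -0.007783
Back-substitute: b = ∂h/∂y = -0.005932.
Flow = −∇h = (+0.007783 east, +0.005932 north), which points northeast.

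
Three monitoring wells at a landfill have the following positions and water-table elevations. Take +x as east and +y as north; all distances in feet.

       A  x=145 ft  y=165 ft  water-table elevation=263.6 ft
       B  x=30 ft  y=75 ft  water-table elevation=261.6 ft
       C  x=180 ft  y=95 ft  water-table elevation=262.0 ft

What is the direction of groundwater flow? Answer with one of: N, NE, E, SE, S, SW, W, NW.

S

Taking A as reference: B−A = (-115, -90, -2.0); C−A = (35, -70, -1.6).
Solve a·Δx + b·Δy = Δh: det = (-115)·(-70) − 35·(-90) = 11200.
∂h/∂x = [(-2.0)·(-70) − (-1.6)·(-90)] / 11200 = -0.0003571
∂h/∂y = [(-115)·(-1.6) − 35·(-2.0)] / 11200 = +0.02268
Flow = −∇h = (+0.0003571 east, -0.02268 north), which points south.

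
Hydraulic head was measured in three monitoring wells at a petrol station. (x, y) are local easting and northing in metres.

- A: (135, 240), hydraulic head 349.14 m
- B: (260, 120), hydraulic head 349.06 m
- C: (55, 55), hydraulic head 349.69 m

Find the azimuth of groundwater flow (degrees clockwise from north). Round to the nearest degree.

052°

Differences from A: to B (Δx, Δy, Δh) = (125, -120, -0.08); to C = (-80, -185, +0.55).
Solve a·Δx + b·Δy = Δh: det = 125·(-185) − (-80)·(-120) = -32725.
∂h/∂x = [(-0.08)·(-185) − (+0.55)·(-120)] / -32725 = -0.002469
∂h/∂y = [125·(+0.55) − (-80)·(-0.08)] / -32725 = -0.001905
Flow direction (−∇h) has components (+0.002469 E, +0.001905 N).
Azimuth = atan2(E, N) = atan2(+0.002469, +0.001905) = 52.3° ≈ 052°.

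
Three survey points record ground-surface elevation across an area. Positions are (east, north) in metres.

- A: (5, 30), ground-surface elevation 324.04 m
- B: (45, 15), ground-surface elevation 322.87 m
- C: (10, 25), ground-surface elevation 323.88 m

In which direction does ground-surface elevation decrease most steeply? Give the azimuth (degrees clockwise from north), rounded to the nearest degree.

With z = a·x + b·y + c and A as origin, the differences give:
  40·a + (-15)·b = -1.17
  5·a + (-5)·b = -0.16
Eliminate b (×(-5) and ×(-15), subtract): -125·a = 3.450 → a = ∂z/∂x = -0.02760
Back-substitute: b = ∂z/∂y = +0.004400.
Steepest decrease is along −∇f: components (+0.02760 E, -0.004400 N).
Azimuth = atan2(+0.02760, -0.004400) = 99.1° ≈ 099°.

099°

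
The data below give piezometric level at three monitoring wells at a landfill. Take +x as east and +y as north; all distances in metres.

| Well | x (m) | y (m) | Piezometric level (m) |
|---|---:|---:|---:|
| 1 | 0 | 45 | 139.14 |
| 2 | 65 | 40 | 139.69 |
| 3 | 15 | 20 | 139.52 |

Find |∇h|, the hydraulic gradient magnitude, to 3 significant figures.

Differences from 1: to 2 (Δx, Δy, Δh) = (65, -5, +0.55); to 3 = (15, -25, +0.38).
Determinant of the coordinate differences = 65·(-25) − 15·(-5) = -1550.
∂h/∂x = [(+0.55)·(-25) − (+0.38)·(-5)] / -1550 = +0.007645
∂h/∂y = [65·(+0.38) − 15·(+0.55)] / -1550 = -0.01061
|∇h| = √(0.007645² + -0.01061²) = 0.01308

0.0131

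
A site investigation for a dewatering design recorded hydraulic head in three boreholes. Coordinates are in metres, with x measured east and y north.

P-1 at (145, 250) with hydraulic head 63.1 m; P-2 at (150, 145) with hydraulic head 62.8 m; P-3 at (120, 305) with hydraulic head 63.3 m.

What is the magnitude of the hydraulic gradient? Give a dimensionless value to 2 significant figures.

Three-point gradient (reference P-1): Δ to P-2 = (5, -105, -0.3), Δ to P-3 = (-25, 55, +0.2).
∂h/∂x = -0.001915, ∂h/∂y = +0.002766 (det = -2350).
|∇h| = √(-0.001915² + 0.002766²) = 0.003364

0.0034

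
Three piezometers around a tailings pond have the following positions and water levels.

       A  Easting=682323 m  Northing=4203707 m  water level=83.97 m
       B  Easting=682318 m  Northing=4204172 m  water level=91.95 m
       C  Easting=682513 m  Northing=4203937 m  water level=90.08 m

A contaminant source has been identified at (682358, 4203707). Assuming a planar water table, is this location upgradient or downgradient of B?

With h = a·x + b·y + c and A as origin, the differences give:
  (-5)·a + 465·b = +7.98
  190·a + 230·b = +6.11
Eliminate b (×230 and ×465, subtract): -89500·a = -1005.750 → a = ∂h/∂x = +0.01124
Back-substitute: b = ∂h/∂y = +0.01728.
Head at (682358, 4203707) = 83.97 + (+0.01124)·(35) + (+0.01728)·(0) = 84.36 m.
That is lower than the 91.95 m at B, so the point is downgradient.

downgradient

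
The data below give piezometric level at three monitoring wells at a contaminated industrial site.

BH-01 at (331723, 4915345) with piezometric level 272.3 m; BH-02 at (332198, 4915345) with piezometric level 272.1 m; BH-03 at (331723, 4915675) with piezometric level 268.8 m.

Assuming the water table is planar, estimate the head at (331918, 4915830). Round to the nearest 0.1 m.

∂h/∂x = (272.1 − 272.3) / (332198 − 331723) = -0.0004211
∂h/∂y = (268.8 − 272.3) / (4915675 − 4915345) = -0.01061
h(331918, 4915830) = 272.3 + (-0.0004211)·(195) + (-0.01061)·(485) = 272.3 -0.082 -5.144 = 267.074 m.

267.1 m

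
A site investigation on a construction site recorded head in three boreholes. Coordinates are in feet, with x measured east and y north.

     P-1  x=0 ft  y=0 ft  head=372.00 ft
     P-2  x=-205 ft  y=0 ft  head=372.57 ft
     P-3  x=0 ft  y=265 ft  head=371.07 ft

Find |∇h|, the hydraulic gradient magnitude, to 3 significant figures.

∂h/∂x = (372.57 − 372.00) / (-205 − 0) = -0.002780
∂h/∂y = (371.07 − 372.00) / (265 − 0) = -0.003509
|∇h| = √(-0.002780² + -0.003509²) = 0.004477

0.00448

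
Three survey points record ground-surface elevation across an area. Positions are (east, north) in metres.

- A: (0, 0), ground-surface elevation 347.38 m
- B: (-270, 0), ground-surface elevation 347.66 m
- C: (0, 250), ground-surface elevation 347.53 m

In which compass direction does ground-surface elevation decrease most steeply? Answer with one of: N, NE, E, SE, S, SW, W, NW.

SE

∂z/∂x = (347.66 − 347.38) / (-270 − 0) = -0.001037
∂z/∂y = (347.53 − 347.38) / (250 − 0) = +0.0006000
Steepest decrease is along −∇f = (+0.001037 E, -0.0006000 N) → southeast.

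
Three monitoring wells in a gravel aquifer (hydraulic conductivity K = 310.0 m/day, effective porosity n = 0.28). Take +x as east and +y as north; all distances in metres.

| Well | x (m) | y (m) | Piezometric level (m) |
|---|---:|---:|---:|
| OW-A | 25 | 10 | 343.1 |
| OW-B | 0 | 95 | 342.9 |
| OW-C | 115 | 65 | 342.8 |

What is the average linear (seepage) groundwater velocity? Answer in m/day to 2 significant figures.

3.6 m/day

With h = a·x + b·y + c and OW-A as origin, the differences give:
  (-25)·a + 85·b = -0.2
  90·a + 55·b = -0.3
Eliminate b (×55 and ×85, subtract): -9025·a = 14.50 → a = ∂h/∂x = -0.001607
Back-substitute: b = ∂h/∂y = -0.002825.
|∇h| = √(-0.001607² + -0.002825²) = 0.00325
Seepage velocity v = K·i/n = 310.0 × 0.00325 / 0.28 = 3.598 m/day.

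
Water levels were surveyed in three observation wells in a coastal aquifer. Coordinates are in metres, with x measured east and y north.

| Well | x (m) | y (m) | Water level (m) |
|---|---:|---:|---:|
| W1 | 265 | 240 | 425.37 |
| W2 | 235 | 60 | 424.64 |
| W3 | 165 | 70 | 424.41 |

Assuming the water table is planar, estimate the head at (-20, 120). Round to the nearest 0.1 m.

423.9 m

Differences from W1: to W2 (Δx, Δy, Δh) = (-30, -180, -0.73); to W3 = (-100, -170, -0.96).
Determinant of the coordinate differences = (-30)·(-170) − (-100)·(-180) = -12900.
∂h/∂x = [(-0.73)·(-170) − (-0.96)·(-180)] / -12900 = +0.003775
∂h/∂y = [(-30)·(-0.96) − (-100)·(-0.73)] / -12900 = +0.003426
h(-20, 120) = 425.37 + (+0.003775)·(-285) + (+0.003426)·(-120) = 425.37 -1.076 -0.411 = 423.883 m.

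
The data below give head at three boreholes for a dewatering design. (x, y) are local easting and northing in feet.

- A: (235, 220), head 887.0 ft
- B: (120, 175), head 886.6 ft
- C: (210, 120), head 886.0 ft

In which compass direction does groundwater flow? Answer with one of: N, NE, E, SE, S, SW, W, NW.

With h = a·x + b·y + c and A as origin, the differences give:
  (-115)·a + (-45)·b = -0.4
  (-25)·a + (-100)·b = -1.0
Eliminate b (×(-100) and ×(-45), subtract): 10375·a = -5.00 → a = ∂h/∂x = -0.0004819
Back-substitute: b = ∂h/∂y = +0.01012.
Flow = −∇h = (+0.0004819 east, -0.01012 north), which points south.

S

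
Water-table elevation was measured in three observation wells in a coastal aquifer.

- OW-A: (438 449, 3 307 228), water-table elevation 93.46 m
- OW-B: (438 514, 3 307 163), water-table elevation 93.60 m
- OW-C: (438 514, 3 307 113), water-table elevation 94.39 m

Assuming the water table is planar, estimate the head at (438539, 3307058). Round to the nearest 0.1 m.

94.9 m

Differences from OW-A: to OW-B (Δx, Δy, Δh) = (65, -65, +0.14); to OW-C = (65, -115, +0.93).
Solve a·Δx + b·Δy = Δh: det = 65·(-115) − 65·(-65) = -3250.
∂h/∂x = [(+0.14)·(-115) − (+0.93)·(-65)] / -3250 = -0.01365
∂h/∂y = [65·(+0.93) − 65·(+0.14)] / -3250 = -0.01580
h(438539, 3307058) = 93.46 + (-0.01365)·(90) + (-0.01580)·(-170) = 93.46 -1.228 +2.686 = 94.918 m.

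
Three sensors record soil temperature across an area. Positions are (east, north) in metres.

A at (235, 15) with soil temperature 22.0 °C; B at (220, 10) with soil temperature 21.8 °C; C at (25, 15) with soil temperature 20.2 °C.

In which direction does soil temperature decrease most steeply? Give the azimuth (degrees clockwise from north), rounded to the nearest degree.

211°

Differences from A: to B (Δx, Δy, Δh) = (-15, -5, -0.2); to C = (-210, 0, -1.8).
Solve a·Δx + b·Δy = ΔT: det = (-15)·0 − (-210)·(-5) = -1050.
∂T/∂x = [(-0.2)·0 − (-1.8)·(-5)] / -1050 = +0.008571
∂T/∂y = [(-15)·(-1.8) − (-210)·(-0.2)] / -1050 = +0.01429
Steepest decrease is along −∇f: components (-0.008571 E, -0.01429 N).
Azimuth = atan2(-0.008571, -0.01429) = 211.0° ≈ 211°.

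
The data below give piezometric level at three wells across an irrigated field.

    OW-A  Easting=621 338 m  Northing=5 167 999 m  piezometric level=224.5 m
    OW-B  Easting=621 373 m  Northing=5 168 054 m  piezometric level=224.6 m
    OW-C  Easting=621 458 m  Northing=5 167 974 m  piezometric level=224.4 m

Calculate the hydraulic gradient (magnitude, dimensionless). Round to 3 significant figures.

With h = a·x + b·y + c and OW-A as origin, the differences give:
  35·a + 55·b = +0.1
  120·a + (-25)·b = -0.1
Eliminate b (×(-25) and ×55, subtract): -7475·a = 3.00 → a = ∂h/∂x = -0.0004013
Back-substitute: b = ∂h/∂y = +0.002074.
|∇h| = √(-0.0004013² + 0.002074²) = 0.002112

0.00211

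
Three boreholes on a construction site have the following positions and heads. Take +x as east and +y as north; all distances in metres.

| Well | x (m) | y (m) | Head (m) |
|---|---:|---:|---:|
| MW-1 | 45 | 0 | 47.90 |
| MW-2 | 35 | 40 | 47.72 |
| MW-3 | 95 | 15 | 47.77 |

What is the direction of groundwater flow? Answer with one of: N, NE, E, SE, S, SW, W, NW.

N

Differences from MW-1: to MW-2 (Δx, Δy, Δh) = (-10, 40, -0.18); to MW-3 = (50, 15, -0.13).
Determinant of the coordinate differences = (-10)·15 − 50·40 = -2150.
∂h/∂x = [(-0.18)·15 − (-0.13)·40] / -2150 = -0.001163
∂h/∂y = [(-10)·(-0.13) − 50·(-0.18)] / -2150 = -0.004791
Flow = −∇h = (+0.001163 east, +0.004791 north), which points north.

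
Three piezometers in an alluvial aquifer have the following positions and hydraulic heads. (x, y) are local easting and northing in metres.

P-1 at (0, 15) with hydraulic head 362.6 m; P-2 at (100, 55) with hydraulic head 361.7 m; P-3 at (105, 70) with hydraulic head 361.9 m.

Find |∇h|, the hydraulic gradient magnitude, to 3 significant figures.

0.0251

Differences from P-1: to P-2 (Δx, Δy, Δh) = (100, 40, -0.9); to P-3 = (105, 55, -0.7).
Determinant of the coordinate differences = 100·55 − 105·40 = 1300.
∂h/∂x = [(-0.9)·55 − (-0.7)·40] / 1300 = -0.01654
∂h/∂y = [100·(-0.7) − 105·(-0.9)] / 1300 = +0.01885
|∇h| = √(-0.01654² + 0.01885²) = 0.02508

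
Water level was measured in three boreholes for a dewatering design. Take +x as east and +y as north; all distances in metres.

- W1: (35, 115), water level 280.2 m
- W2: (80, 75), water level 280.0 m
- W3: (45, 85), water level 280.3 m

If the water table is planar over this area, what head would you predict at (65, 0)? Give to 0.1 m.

280.7 m

Taking W1 as reference: W2−W1 = (45, -40, -0.2); W3−W1 = (10, -30, +0.1).
Determinant of the coordinate differences = 45·(-30) − 10·(-40) = -950.
∂h/∂x = [(-0.2)·(-30) − (+0.1)·(-40)] / -950 = -0.01053
∂h/∂y = [45·(+0.1) − 10·(-0.2)] / -950 = -0.006842
h(65, 0) = 280.2 + (-0.01053)·(30) + (-0.006842)·(-115) = 280.2 -0.316 +0.787 = 280.671 m.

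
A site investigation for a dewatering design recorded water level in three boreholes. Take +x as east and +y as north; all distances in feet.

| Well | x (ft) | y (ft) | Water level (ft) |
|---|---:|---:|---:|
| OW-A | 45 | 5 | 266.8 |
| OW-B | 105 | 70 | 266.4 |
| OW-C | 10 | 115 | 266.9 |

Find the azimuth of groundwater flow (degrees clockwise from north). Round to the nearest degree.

Differences from OW-A: to OW-B (Δx, Δy, Δh) = (60, 65, -0.4); to OW-C = (-35, 110, +0.1).
Solve a·Δx + b·Δy = Δh: det = 60·110 − (-35)·65 = 8875.
∂h/∂x = [(-0.4)·110 − (+0.1)·65] / 8875 = -0.005690
∂h/∂y = [60·(+0.1) − (-35)·(-0.4)] / 8875 = -0.0009014
Flow direction (−∇h) has components (+0.005690 E, +0.0009014 N).
Azimuth = atan2(E, N) = atan2(+0.005690, +0.0009014) = 81.0° ≈ 081°.

081°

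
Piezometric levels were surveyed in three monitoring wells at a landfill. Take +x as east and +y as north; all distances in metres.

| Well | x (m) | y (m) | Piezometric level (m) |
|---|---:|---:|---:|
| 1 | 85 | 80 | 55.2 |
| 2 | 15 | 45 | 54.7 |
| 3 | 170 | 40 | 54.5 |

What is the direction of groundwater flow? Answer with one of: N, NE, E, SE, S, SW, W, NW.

S

With h = a·x + b·y + c and 1 as origin, the differences give:
  (-70)·a + (-35)·b = -0.5
  85·a + (-40)·b = -0.7
Eliminate b (×(-40) and ×(-35), subtract): 5775·a = -4.50 → a = ∂h/∂x = -0.0007792
Back-substitute: b = ∂h/∂y = +0.01584.
Flow = −∇h = (+0.0007792 east, -0.01584 north), which points south.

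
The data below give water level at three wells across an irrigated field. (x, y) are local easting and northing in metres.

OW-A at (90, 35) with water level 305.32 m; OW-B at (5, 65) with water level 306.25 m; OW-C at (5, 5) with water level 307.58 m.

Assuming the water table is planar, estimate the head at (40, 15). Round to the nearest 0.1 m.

306.7 m

With h = a·x + b·y + c and OW-A as origin, the differences give:
  (-85)·a + 30·b = +0.93
  (-85)·a + (-30)·b = +2.26
Eliminate b (×(-30) and ×30, subtract): 5100·a = -95.700 → a = ∂h/∂x = -0.01876
Back-substitute: b = ∂h/∂y = -0.02217.
h(40, 15) = 305.32 + (-0.01876)·(-50) + (-0.02217)·(-20) = 305.32 +0.938 +0.443 = 306.702 m.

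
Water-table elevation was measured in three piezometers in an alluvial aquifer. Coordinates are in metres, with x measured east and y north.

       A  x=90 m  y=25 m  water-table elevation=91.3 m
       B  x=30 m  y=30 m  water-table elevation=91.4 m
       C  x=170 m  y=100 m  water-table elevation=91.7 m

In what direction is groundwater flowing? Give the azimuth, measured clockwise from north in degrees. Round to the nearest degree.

Three-point gradient (reference A): Δ to B = (-60, 5, +0.1), Δ to C = (80, 75, +0.4).
∂h/∂x = -0.001122, ∂h/∂y = +0.006531 (det = -4900).
Flow direction (−∇h) has components (+0.001122 E, -0.006531 N).
Azimuth = atan2(E, N) = atan2(+0.001122, -0.006531) = 170.2° ≈ 170°.

170°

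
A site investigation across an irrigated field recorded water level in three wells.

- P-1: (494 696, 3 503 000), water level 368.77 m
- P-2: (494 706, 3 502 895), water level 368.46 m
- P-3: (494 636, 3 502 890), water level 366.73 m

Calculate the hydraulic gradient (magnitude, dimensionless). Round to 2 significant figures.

0.025

With h = a·x + b·y + c and P-1 as origin, the differences give:
  10·a + (-105)·b = -0.31
  (-60)·a + (-110)·b = -2.04
Eliminate b (×(-110) and ×(-105), subtract): -7400·a = -180.100 → a = ∂h/∂x = +0.02434
Back-substitute: b = ∂h/∂y = +0.005270.
|∇h| = √(0.02434² + 0.005270²) = 0.0249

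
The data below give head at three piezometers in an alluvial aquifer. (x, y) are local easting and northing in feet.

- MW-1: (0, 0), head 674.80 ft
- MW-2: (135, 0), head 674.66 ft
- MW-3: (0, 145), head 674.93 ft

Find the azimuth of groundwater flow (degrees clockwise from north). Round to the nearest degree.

∂h/∂x = (674.66 − 674.80) / (135 − 0) = -0.001037
∂h/∂y = (674.93 − 674.80) / (145 − 0) = +0.0008966
Flow direction (−∇h) has components (+0.001037 E, -0.0008966 N).
Azimuth = atan2(E, N) = atan2(+0.001037, -0.0008966) = 130.8° ≈ 131°.

131°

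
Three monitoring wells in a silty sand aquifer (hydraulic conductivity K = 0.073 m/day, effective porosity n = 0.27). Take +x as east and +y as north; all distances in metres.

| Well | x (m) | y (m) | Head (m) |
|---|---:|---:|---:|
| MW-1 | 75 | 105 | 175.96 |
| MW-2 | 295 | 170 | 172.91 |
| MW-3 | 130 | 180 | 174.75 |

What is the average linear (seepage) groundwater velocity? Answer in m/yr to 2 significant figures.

1.4 m/yr

Taking MW-1 as reference: MW-2−MW-1 = (220, 65, -3.05); MW-3−MW-1 = (55, 75, -1.21).
Solve a·Δx + b·Δy = Δh: det = 220·75 − 55·65 = 12925.
∂h/∂x = [(-3.05)·75 − (-1.21)·65] / 12925 = -0.01161
∂h/∂y = [220·(-1.21) − 55·(-3.05)] / 12925 = -0.007617
|∇h| = √(-0.01161² + -0.007617²) = 0.01389
Seepage velocity v = K·i/n = 0.073 × 0.01389 / 0.27 = 0.003755 m/day = 1.372 m/yr.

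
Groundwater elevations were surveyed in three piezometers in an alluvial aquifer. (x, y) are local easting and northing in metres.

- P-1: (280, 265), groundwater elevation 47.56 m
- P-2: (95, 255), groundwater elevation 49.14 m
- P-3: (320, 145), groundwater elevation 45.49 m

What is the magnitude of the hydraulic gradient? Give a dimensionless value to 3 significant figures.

0.0169

With h = a·x + b·y + c and P-1 as origin, the differences give:
  (-185)·a + (-10)·b = +1.58
  40·a + (-120)·b = -2.07
Eliminate b (×(-120) and ×(-10), subtract): 22600·a = -210.300 → a = ∂h/∂x = -0.009305
Back-substitute: b = ∂h/∂y = +0.01415.
|∇h| = √(-0.009305² + 0.01415²) = 0.01694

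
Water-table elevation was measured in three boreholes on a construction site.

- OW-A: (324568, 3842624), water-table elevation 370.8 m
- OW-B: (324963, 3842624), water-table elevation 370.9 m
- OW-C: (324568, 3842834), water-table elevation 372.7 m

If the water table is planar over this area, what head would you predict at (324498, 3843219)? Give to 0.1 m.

376.2 m

∂h/∂x = (370.9 − 370.8) / (324963 − 324568) = +0.0002532
∂h/∂y = (372.7 − 370.8) / (3842834 − 3842624) = +0.009048
h(324498, 3843219) = 370.8 + (+0.0002532)·(-70) + (+0.009048)·(595) = 370.8 -0.018 +5.383 = 376.166 m.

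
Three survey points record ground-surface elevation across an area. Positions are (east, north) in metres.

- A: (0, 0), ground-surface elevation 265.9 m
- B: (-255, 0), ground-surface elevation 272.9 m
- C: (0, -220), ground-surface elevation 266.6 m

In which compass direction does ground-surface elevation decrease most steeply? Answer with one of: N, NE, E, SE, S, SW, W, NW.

E

∂z/∂x = (272.9 − 265.9) / (-255 − 0) = -0.02745
∂z/∂y = (266.6 − 265.9) / (-220 − 0) = -0.003182
Steepest decrease is along −∇f = (+0.02745 E, +0.003182 N) → east.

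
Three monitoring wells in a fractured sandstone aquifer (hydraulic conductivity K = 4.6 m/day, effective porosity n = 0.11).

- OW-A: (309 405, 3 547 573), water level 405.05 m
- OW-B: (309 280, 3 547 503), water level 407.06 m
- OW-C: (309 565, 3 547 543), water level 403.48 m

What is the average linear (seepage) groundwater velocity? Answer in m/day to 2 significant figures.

With h = a·x + b·y + c and OW-A as origin, the differences give:
  (-125)·a + (-70)·b = +2.01
  160·a + (-30)·b = -1.57
Eliminate b (×(-30) and ×(-70), subtract): 14950·a = -170.200 → a = ∂h/∂x = -0.01138
Back-substitute: b = ∂h/∂y = -0.008385.
|∇h| = √(-0.01138² + -0.008385²) = 0.01414
Seepage velocity v = K·i/n = 4.6 × 0.01414 / 0.11 = 0.5913 m/day.

0.59 m/day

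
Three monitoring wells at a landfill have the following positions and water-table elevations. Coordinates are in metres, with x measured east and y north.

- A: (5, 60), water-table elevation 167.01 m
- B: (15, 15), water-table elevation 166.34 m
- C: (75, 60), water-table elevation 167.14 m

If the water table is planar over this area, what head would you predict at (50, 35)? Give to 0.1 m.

166.7 m

With h = a·x + b·y + c and A as origin, the differences give:
  10·a + (-45)·b = -0.67
  70·a + 0·b = +0.13
Eliminate b (×0 and ×(-45), subtract): 3150·a = 5.850 → a = ∂h/∂x = +0.001857
Back-substitute: b = ∂h/∂y = +0.01530.
h(50, 35) = 167.01 + (+0.001857)·(45) + (+0.01530)·(-25) = 167.01 +0.084 -0.383 = 166.711 m.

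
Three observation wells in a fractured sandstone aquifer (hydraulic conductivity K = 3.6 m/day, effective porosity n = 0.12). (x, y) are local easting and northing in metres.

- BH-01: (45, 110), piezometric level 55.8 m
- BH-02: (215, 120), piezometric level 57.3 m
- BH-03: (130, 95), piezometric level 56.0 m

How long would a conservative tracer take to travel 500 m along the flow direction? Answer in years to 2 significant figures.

1.6 years

Differences from BH-01: to BH-02 (Δx, Δy, Δh) = (170, 10, +1.5); to BH-03 = (85, -15, +0.2).
Determinant of the coordinate differences = 170·(-15) − 85·10 = -3400.
∂h/∂x = [(+1.5)·(-15) − (+0.2)·10] / -3400 = +0.007206
∂h/∂y = [170·(+0.2) − 85·(+1.5)] / -3400 = +0.02750
|∇h| = √(0.007206² + 0.02750²) = 0.02843
Seepage velocity v = K·i/n = 3.6 × 0.02843 / 0.12 = 0.8529 m/day.
t = 500 / 0.8529 = 586.2 days = 1.6 years.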